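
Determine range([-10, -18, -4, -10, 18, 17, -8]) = 36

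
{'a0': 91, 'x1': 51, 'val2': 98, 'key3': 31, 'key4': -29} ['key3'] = 31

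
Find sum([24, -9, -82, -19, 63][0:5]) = -23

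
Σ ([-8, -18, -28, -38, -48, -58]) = (-8) + (-18) + (-28) + (-38) + (-48) + (-58)
= -198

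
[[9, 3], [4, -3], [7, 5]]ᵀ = [[9, 4, 7], [3, -3, 5]]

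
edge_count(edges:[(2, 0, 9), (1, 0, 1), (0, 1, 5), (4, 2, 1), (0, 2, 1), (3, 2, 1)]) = 6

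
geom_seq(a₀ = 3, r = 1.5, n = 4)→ a_0 = 3*1.5^0 = 3.0
a_1 = 3*1.5^1 = 4.5
a_2 = 3*1.5^2 = 6.75
...
= [3.0, 4.5, 6.75, 10.125]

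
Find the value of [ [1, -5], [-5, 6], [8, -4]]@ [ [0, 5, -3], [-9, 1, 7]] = C[0][0] = (1)*(0) + (-5)*(-9) = 45
C[0][1] = (1)*(5) + (-5)*(1) = 0
C[0][2] = (1)*(-3) + (-5)*(7) = -38
C[1][0] = (-5)*(0) + (6)*(-9) = -54
C[1][1] = (-5)*(5) + (6)*(1) = -19
C[1][2] = (-5)*(-3) + (6)*(7) = 57
... (3 more cells)
= [[45, 0, -38], [-54, -19, 57], [36, 36, -52]]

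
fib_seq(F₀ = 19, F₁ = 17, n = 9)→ F_2 = F_1 + F_0 = 36
F_3 = F_2 + F_1 = 53
F_4 = F_3 + F_2 = 89
...
= [19, 17, 36, 53, 89, 142, 231, 373, 604]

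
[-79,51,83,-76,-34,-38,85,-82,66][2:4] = [83, -76]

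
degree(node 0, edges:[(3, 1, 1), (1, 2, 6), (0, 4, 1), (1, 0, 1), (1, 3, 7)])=incident: (0,4), (1,0)
= 2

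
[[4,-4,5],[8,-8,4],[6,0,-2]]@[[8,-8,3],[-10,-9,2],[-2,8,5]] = C[0][0] = (4)*(8) + (-4)*(-10) + (5)*(-2) = 62
C[0][1] = (4)*(-8) + (-4)*(-9) + (5)*(8) = 44
C[0][2] = (4)*(3) + (-4)*(2) + (5)*(5) = 29
C[1][0] = (8)*(8) + (-8)*(-10) + (4)*(-2) = 136
C[1][1] = (8)*(-8) + (-8)*(-9) + (4)*(8) = 40
C[1][2] = (8)*(3) + (-8)*(2) + (4)*(5) = 28
... (3 more cells)
= [[62, 44, 29], [136, 40, 28], [52, -64, 8]]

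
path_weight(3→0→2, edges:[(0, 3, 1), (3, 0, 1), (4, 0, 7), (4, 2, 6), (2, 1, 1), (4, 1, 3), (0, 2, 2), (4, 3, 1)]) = w(3→0)=1 + w(0→2)=2
= 3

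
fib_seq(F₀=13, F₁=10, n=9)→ [13, 10, 23, 33, 56, 89, 145, 234, 379]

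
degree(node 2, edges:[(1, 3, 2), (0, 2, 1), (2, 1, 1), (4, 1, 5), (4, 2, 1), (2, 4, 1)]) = 4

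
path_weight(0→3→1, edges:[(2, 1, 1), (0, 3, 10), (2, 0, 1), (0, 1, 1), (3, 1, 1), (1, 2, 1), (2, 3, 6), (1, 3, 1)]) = 11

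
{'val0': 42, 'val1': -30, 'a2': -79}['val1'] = -30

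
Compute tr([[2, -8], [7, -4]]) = diagonal: 2 + (-4)
= -2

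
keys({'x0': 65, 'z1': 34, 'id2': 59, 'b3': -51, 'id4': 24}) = ['x0', 'z1', 'id2', 'b3', 'id4']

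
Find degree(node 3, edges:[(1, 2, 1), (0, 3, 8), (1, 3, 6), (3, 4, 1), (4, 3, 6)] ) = 4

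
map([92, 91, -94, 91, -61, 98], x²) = (92)²=8464, (91)²=8281, (-94)²=8836, (91)²=8281, (-61)²=3721, (98)²=9604
= [8464, 8281, 8836, 8281, 3721, 9604]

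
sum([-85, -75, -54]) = (-85) + (-75) + (-54)
= -214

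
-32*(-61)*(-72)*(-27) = 3794688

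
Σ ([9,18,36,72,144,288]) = 567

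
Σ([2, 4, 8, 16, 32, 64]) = 2 + 4 + 8 + 16 + 32 + 64
= 126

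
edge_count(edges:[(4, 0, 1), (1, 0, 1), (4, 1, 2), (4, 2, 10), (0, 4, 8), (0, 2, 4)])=6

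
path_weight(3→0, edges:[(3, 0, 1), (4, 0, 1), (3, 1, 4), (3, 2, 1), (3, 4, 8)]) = 1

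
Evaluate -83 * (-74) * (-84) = -515928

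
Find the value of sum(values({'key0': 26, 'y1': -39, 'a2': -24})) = -37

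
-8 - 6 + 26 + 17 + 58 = 87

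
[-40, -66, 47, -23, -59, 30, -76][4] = -59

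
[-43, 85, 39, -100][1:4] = [85, 39, -100]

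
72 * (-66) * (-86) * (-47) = -19207584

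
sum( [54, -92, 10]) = 54 + (-92) + 10
= -28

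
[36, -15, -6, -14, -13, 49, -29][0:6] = [36, -15, -6, -14, -13, 49]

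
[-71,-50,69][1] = -50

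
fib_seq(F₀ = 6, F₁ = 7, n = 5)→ [6, 7, 13, 20, 33]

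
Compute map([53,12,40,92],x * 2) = 53*2=106, 12*2=24, 40*2=80, 92*2=184
= [106, 24, 80, 184]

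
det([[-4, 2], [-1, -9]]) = 38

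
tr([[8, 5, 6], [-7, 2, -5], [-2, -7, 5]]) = 15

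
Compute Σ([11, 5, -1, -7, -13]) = 11 + 5 + (-1) + (-7) + (-13)
= -5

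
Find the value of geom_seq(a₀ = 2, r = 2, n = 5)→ a_0 = 2*2^0 = 2
a_1 = 2*2^1 = 4
a_2 = 2*2^2 = 8
...
= [2, 4, 8, 16, 32]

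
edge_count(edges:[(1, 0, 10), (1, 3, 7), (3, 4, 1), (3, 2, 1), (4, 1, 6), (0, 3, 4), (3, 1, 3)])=7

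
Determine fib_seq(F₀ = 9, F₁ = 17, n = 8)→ F_2 = F_1 + F_0 = 26
F_3 = F_2 + F_1 = 43
F_4 = F_3 + F_2 = 69
...
= [9, 17, 26, 43, 69, 112, 181, 293]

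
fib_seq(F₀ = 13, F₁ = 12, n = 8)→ F_2 = F_1 + F_0 = 25
F_3 = F_2 + F_1 = 37
F_4 = F_3 + F_2 = 62
...
= [13, 12, 25, 37, 62, 99, 161, 260]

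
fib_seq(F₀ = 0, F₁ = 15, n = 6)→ [0, 15, 15, 30, 45, 75]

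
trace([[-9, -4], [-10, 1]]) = -8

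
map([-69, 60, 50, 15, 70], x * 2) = -69*2=-138, 60*2=120, 50*2=100, 15*2=30, 70*2=140
= [-138, 120, 100, 30, 140]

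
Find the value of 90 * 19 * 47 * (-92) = -7394040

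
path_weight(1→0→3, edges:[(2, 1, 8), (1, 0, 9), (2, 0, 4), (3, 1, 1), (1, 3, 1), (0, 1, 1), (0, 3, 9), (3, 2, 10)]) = w(1→0)=9 + w(0→3)=9
= 18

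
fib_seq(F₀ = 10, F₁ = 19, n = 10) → F_2 = F_1 + F_0 = 29
F_3 = F_2 + F_1 = 48
F_4 = F_3 + F_2 = 77
...
= [10, 19, 29, 48, 77, 125, 202, 327, 529, 856]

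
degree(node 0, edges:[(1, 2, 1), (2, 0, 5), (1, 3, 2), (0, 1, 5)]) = incident: (2,0), (0,1)
= 2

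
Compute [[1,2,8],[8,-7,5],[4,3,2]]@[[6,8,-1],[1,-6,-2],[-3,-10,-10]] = [[-16, -84, -85], [26, 56, -44], [21, -6, -30]]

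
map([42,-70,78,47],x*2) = 42*2=84, -70*2=-140, 78*2=156, 47*2=94
= [84, -140, 156, 94]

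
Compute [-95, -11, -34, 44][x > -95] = keep x where x > -95: -95✗, -11✓, -34✓, 44✓
= [-11, -34, 44]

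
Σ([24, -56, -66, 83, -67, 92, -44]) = 24 + (-56) + (-66) + 83 + (-67) + 92 + (-44)
= -34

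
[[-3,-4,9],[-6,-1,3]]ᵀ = [[-3, -6], [-4, -1], [9, 3]]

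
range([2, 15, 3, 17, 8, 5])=15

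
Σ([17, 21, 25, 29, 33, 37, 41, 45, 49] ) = 297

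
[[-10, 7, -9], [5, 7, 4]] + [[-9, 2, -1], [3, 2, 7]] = [[-19, 9, -10], [8, 9, 11]]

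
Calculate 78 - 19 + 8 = 67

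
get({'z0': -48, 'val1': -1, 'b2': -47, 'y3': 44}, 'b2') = -47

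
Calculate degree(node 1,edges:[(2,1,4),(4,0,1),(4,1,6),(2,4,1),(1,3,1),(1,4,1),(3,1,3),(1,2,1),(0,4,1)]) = 6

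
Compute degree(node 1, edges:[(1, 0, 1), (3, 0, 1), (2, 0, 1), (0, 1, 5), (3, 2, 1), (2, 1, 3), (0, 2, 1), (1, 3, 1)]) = incident: (1,0), (0,1), (2,1), (1,3)
= 4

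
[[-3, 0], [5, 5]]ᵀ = [[-3, 5], [0, 5]]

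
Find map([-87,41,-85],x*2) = -87*2=-174, 41*2=82, -85*2=-170
= [-174, 82, -170]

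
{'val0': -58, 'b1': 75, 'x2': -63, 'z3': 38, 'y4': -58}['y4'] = -58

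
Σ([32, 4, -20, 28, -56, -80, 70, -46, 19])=32 + 4 + (-20) + 28 + (-56) + (-80) + 70 + (-46) + 19
= -49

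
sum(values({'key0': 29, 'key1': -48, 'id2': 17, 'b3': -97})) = -99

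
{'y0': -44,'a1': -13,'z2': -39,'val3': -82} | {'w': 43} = {'y0': -44, 'a1': -13, 'z2': -39, 'val3': -82, 'w': 43}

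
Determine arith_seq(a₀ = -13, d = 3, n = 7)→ [-13, -10, -7, -4, -1, 2, 5]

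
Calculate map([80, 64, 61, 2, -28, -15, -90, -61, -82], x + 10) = 80+10=90, 64+10=74, 61+10=71, 2+10=12, -28+10=-18, -15+10=-5, -90+10=-80, -61+10=-51, -82+10=-72
= [90, 74, 71, 12, -18, -5, -80, -51, -72]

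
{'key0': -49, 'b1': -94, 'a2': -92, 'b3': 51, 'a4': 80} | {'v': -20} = {'key0': -49, 'b1': -94, 'a2': -92, 'b3': 51, 'a4': 80, 'v': -20}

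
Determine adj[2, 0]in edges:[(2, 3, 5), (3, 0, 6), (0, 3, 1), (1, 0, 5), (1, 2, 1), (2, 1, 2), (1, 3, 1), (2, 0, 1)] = 1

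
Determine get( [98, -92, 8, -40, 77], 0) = 98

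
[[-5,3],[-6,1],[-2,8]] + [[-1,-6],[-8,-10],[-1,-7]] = [[-6, -3], [-14, -9], [-3, 1]]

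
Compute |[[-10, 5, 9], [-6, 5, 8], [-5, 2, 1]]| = (1)*(-10)*det([[5, 8], [2, 1]]) + (-1)*(5)*det([[-6, 8], [-5, 1]]) + (1)*(9)*det([[-6, 5], [-5, 2]])
= 110 + -170 + 117
= 57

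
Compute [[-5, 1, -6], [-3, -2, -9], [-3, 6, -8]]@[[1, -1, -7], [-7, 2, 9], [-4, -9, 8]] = C[0][0] = (-5)*(1) + (1)*(-7) + (-6)*(-4) = 12
C[0][1] = (-5)*(-1) + (1)*(2) + (-6)*(-9) = 61
C[0][2] = (-5)*(-7) + (1)*(9) + (-6)*(8) = -4
C[1][0] = (-3)*(1) + (-2)*(-7) + (-9)*(-4) = 47
C[1][1] = (-3)*(-1) + (-2)*(2) + (-9)*(-9) = 80
C[1][2] = (-3)*(-7) + (-2)*(9) + (-9)*(8) = -69
... (3 more cells)
= [[12, 61, -4], [47, 80, -69], [-13, 87, 11]]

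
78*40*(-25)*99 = -7722000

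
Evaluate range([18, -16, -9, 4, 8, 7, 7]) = 34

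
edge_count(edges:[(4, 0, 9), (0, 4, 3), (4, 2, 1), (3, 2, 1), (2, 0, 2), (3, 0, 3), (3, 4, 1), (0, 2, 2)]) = 8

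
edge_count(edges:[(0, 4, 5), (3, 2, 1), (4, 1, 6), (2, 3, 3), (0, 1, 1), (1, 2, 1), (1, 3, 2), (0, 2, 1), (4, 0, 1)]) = 9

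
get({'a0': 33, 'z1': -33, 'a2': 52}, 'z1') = -33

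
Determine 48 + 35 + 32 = 115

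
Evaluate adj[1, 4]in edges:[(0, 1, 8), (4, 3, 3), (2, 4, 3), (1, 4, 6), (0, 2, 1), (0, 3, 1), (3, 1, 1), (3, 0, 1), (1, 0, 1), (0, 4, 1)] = 6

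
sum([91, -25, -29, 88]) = 125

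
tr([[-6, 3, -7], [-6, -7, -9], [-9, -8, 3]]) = -10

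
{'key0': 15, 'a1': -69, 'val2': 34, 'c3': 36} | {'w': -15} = {'key0': 15, 'a1': -69, 'val2': 34, 'c3': 36, 'w': -15}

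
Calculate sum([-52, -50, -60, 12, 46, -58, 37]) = (-52) + (-50) + (-60) + 12 + 46 + (-58) + 37
= -125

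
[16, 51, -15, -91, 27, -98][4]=27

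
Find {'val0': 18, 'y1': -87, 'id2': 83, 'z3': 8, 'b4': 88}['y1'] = -87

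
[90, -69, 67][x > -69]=[90, 67]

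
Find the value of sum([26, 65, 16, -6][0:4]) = slice → [26, 65, 16, -6]
26 + 65 + 16 + (-6)
= 101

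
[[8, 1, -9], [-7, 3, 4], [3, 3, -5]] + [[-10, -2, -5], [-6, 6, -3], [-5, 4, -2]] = [[-2, -1, -14], [-13, 9, 1], [-2, 7, -7]]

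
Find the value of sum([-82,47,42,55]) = (-82) + 47 + 42 + 55
= 62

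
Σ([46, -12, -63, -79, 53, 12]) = -43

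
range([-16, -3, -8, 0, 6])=22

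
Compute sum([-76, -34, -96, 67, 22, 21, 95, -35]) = (-76) + (-34) + (-96) + 67 + 22 + 21 + 95 + (-35)
= -36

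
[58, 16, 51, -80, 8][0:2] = [58, 16]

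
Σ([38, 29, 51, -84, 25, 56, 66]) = 38 + 29 + 51 + (-84) + 25 + 56 + 66
= 181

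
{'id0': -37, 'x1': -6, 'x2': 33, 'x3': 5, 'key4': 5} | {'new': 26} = {'id0': -37, 'x1': -6, 'x2': 33, 'x3': 5, 'key4': 5, 'new': 26}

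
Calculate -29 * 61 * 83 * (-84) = 12333468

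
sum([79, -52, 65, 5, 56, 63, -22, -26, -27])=141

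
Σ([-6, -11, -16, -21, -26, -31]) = -111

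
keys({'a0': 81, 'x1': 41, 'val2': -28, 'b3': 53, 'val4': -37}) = ['a0', 'x1', 'val2', 'b3', 'val4']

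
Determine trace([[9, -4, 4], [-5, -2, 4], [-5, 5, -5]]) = diagonal: 9 + (-2) + (-5)
= 2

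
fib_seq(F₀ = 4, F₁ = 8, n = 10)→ F_2 = F_1 + F_0 = 12
F_3 = F_2 + F_1 = 20
F_4 = F_3 + F_2 = 32
...
= [4, 8, 12, 20, 32, 52, 84, 136, 220, 356]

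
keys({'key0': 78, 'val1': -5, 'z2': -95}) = ['key0', 'val1', 'z2']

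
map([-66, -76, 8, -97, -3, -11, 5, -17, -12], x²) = [4356, 5776, 64, 9409, 9, 121, 25, 289, 144]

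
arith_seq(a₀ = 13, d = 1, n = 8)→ a_0 = 13 + 0*1 = 13
a_1 = 13 + 1*1 = 14
a_2 = 13 + 2*1 = 15
...
= [13, 14, 15, 16, 17, 18, 19, 20]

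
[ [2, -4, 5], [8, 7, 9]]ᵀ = [[2, 8], [-4, 7], [5, 9]]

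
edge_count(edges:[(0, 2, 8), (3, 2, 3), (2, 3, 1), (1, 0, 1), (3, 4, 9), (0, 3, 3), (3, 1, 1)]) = 7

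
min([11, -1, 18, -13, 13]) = -13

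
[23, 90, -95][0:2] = [23, 90]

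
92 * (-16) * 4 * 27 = -158976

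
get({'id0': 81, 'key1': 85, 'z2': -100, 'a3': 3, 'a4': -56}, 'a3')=3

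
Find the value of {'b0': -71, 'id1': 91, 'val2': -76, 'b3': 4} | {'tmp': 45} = {'b0': -71, 'id1': 91, 'val2': -76, 'b3': 4, 'tmp': 45}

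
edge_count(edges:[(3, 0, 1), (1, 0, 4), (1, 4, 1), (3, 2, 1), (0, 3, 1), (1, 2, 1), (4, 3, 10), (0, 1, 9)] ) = 8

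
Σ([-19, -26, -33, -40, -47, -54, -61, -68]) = (-19) + (-26) + (-33) + (-40) + (-47) + (-54) + (-61) + (-68)
= -348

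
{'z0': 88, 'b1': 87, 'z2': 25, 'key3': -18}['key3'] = -18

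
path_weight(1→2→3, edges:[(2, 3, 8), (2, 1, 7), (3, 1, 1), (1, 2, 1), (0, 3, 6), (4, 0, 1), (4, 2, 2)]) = 9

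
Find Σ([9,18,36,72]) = 9 + 18 + 36 + 72
= 135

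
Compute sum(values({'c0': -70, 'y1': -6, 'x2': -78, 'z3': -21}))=-175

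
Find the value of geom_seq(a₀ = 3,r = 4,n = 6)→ [3, 12, 48, 192, 768, 3072]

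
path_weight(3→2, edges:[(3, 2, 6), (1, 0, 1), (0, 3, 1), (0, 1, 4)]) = w(3→2)=6
= 6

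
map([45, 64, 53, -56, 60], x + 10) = [55, 74, 63, -46, 70]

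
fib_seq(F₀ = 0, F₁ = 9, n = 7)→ F_2 = F_1 + F_0 = 9
F_3 = F_2 + F_1 = 18
F_4 = F_3 + F_2 = 27
...
= [0, 9, 9, 18, 27, 45, 72]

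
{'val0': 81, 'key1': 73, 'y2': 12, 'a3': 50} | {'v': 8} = {'val0': 81, 'key1': 73, 'y2': 12, 'a3': 50, 'v': 8}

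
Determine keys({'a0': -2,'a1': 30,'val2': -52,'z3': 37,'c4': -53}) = ['a0', 'a1', 'val2', 'z3', 'c4']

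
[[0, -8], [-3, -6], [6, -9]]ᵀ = [[0, -3, 6], [-8, -6, -9]]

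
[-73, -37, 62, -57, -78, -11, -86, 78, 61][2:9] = [62, -57, -78, -11, -86, 78, 61]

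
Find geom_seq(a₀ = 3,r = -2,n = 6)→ [3, -6, 12, -24, 48, -96]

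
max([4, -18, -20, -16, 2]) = 4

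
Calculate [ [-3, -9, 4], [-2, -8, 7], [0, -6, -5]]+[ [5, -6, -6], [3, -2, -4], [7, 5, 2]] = [[2, -15, -2], [1, -10, 3], [7, -1, -3]]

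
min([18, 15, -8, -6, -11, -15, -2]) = -15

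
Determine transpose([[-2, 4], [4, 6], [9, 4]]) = [[-2, 4, 9], [4, 6, 4]]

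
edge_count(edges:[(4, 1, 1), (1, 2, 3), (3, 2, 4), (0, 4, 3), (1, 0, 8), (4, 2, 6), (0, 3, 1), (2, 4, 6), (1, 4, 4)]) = 9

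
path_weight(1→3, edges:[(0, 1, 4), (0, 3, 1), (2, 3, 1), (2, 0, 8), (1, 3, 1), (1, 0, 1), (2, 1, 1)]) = w(1→3)=1
= 1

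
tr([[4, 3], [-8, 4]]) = diagonal: 4 + 4
= 8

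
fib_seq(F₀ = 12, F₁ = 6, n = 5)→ F_2 = F_1 + F_0 = 18
F_3 = F_2 + F_1 = 24
F_4 = F_3 + F_2 = 42
= [12, 6, 18, 24, 42]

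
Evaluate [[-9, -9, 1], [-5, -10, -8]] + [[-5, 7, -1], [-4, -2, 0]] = [[-14, -2, 0], [-9, -12, -8]]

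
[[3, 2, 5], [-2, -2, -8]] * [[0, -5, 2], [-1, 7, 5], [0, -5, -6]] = C[0][0] = (3)*(0) + (2)*(-1) + (5)*(0) = -2
C[0][1] = (3)*(-5) + (2)*(7) + (5)*(-5) = -26
C[0][2] = (3)*(2) + (2)*(5) + (5)*(-6) = -14
C[1][0] = (-2)*(0) + (-2)*(-1) + (-8)*(0) = 2
C[1][1] = (-2)*(-5) + (-2)*(7) + (-8)*(-5) = 36
C[1][2] = (-2)*(2) + (-2)*(5) + (-8)*(-6) = 34
= [[-2, -26, -14], [2, 36, 34]]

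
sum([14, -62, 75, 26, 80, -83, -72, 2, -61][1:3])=13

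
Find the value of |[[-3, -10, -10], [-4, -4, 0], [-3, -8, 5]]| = -340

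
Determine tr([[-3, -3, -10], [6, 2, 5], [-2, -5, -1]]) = -2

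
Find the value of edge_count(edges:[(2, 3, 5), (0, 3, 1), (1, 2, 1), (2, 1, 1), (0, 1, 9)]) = 5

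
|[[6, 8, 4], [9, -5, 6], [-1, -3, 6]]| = -680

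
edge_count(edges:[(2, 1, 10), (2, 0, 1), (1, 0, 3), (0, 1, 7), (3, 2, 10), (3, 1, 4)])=6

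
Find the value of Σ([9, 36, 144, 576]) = 765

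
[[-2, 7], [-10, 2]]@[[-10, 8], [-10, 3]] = C[0][0] = (-2)*(-10) + (7)*(-10) = -50
C[0][1] = (-2)*(8) + (7)*(3) = 5
C[1][0] = (-10)*(-10) + (2)*(-10) = 80
C[1][1] = (-10)*(8) + (2)*(3) = -74
= [[-50, 5], [80, -74]]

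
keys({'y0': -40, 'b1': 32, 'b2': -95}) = ['y0', 'b1', 'b2']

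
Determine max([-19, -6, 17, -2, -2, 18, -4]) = 18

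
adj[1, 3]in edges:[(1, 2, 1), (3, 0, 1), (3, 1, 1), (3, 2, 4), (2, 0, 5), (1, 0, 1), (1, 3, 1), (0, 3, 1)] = 1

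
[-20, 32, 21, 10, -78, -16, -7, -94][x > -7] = keep x where x > -7: -20✗, 32✓, 21✓, 10✓, -78✗, -16✗, -7✗, -94✗
= [32, 21, 10]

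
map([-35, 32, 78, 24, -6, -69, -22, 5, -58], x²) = (-35)²=1225, (32)²=1024, (78)²=6084, (24)²=576, (-6)²=36, (-69)²=4761, (-22)²=484, (5)²=25, (-58)²=3364
= [1225, 1024, 6084, 576, 36, 4761, 484, 25, 3364]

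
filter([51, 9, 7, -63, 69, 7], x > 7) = [51, 9, 69]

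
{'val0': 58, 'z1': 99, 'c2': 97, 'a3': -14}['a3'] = -14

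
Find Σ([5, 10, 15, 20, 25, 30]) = 105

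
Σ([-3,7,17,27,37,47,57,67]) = 256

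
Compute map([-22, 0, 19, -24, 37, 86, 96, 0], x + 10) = -22+10=-12, 0+10=10, 19+10=29, -24+10=-14, 37+10=47, 86+10=96, 96+10=106, 0+10=10
= [-12, 10, 29, -14, 47, 96, 106, 10]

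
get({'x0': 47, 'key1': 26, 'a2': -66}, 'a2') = -66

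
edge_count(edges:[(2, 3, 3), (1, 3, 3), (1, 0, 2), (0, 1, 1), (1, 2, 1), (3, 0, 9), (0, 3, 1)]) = 7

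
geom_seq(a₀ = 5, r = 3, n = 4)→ [5, 15, 45, 135]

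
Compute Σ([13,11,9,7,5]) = 45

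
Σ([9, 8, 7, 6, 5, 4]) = 9 + 8 + 7 + 6 + 5 + 4
= 39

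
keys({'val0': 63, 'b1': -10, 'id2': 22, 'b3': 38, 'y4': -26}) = ['val0', 'b1', 'id2', 'b3', 'y4']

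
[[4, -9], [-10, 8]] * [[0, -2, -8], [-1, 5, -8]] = [[9, -53, 40], [-8, 60, 16]]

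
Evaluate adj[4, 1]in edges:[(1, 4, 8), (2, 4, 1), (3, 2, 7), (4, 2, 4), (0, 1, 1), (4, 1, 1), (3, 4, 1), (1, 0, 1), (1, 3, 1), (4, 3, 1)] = 1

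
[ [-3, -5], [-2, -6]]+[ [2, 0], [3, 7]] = [[-1, -5], [1, 1]]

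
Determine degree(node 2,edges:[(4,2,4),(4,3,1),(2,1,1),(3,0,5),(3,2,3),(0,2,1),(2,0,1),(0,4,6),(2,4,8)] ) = incident: (4,2), (2,1), (3,2), (0,2), (2,0), (2,4)
= 6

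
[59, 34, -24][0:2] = [59, 34]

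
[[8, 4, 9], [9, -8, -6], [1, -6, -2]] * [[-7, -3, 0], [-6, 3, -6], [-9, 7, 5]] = [[-161, 51, 21], [39, -93, 18], [47, -35, 26]]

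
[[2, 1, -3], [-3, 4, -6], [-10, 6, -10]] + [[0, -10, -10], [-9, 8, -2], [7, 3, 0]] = [[2, -9, -13], [-12, 12, -8], [-3, 9, -10]]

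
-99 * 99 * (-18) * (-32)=-5645376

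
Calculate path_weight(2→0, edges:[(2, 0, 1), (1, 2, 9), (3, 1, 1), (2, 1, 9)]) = w(2→0)=1
= 1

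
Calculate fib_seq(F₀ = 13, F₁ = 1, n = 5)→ [13, 1, 14, 15, 29]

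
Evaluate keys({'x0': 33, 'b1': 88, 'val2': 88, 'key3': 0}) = ['x0', 'b1', 'val2', 'key3']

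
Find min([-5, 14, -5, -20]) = -20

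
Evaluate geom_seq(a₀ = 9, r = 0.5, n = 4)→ [9.0, 4.5, 2.25, 1.125]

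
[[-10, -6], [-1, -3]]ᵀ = [[-10, -1], [-6, -3]]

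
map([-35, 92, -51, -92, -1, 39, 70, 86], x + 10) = [-25, 102, -41, -82, 9, 49, 80, 96]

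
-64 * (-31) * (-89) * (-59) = 10417984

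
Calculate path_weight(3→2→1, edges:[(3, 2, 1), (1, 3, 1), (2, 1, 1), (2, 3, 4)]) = w(3→2)=1 + w(2→1)=1
= 2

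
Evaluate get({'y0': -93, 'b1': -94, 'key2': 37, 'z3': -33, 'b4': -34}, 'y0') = -93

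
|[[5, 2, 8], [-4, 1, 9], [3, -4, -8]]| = 234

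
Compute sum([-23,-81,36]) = (-23) + (-81) + 36
= -68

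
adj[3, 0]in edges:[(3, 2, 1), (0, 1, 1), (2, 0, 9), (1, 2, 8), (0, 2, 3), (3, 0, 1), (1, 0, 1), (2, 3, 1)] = 1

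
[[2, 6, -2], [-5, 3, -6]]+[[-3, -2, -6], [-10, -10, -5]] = [[-1, 4, -8], [-15, -7, -11]]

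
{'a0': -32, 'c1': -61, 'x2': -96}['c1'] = -61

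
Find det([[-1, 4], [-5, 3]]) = 17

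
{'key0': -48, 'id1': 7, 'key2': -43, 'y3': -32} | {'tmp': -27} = {'key0': -48, 'id1': 7, 'key2': -43, 'y3': -32, 'tmp': -27}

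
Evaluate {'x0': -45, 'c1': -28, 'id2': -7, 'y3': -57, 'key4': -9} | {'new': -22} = {'x0': -45, 'c1': -28, 'id2': -7, 'y3': -57, 'key4': -9, 'new': -22}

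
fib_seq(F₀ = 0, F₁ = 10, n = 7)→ [0, 10, 10, 20, 30, 50, 80]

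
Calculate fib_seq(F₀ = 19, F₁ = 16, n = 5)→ F_2 = F_1 + F_0 = 35
F_3 = F_2 + F_1 = 51
F_4 = F_3 + F_2 = 86
= [19, 16, 35, 51, 86]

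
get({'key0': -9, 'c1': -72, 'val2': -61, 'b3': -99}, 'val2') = -61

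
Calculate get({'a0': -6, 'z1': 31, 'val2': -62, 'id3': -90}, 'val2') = -62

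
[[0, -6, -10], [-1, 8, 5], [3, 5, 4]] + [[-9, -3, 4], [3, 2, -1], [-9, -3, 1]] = [[-9, -9, -6], [2, 10, 4], [-6, 2, 5]]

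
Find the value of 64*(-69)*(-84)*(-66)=-24482304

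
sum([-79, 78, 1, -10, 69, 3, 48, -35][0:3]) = 0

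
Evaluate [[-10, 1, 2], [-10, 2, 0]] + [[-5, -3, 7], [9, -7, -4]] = [[-15, -2, 9], [-1, -5, -4]]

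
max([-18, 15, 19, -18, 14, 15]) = 19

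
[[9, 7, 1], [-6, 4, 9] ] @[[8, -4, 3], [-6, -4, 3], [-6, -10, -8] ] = C[0][0] = (9)*(8) + (7)*(-6) + (1)*(-6) = 24
C[0][1] = (9)*(-4) + (7)*(-4) + (1)*(-10) = -74
C[0][2] = (9)*(3) + (7)*(3) + (1)*(-8) = 40
C[1][0] = (-6)*(8) + (4)*(-6) + (9)*(-6) = -126
C[1][1] = (-6)*(-4) + (4)*(-4) + (9)*(-10) = -82
C[1][2] = (-6)*(3) + (4)*(3) + (9)*(-8) = -78
= [[24, -74, 40], [-126, -82, -78]]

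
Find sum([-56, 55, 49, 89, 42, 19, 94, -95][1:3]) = 104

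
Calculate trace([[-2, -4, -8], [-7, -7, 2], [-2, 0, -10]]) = -19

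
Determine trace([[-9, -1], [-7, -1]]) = diagonal: (-9) + (-1)
= -10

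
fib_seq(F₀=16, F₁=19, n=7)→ [16, 19, 35, 54, 89, 143, 232]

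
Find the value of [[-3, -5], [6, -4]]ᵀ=[[-3, 6], [-5, -4]]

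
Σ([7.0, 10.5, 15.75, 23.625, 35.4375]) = 7.0 + 10.5 + 15.75 + 23.625 + 35.4375
= 92.3125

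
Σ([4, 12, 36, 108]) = 4 + 12 + 36 + 108
= 160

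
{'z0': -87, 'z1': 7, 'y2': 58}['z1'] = 7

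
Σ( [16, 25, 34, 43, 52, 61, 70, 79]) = 380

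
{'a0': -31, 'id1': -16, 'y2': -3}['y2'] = -3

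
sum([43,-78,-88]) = 43 + (-78) + (-88)
= -123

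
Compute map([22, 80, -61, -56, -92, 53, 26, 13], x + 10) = [32, 90, -51, -46, -82, 63, 36, 23]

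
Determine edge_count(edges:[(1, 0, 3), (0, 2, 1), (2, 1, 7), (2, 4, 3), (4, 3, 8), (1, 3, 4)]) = 6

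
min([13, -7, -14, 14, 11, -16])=-16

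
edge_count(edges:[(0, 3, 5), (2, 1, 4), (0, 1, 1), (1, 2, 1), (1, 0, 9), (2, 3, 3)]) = 6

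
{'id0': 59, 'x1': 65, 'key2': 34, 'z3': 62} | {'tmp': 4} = {'id0': 59, 'x1': 65, 'key2': 34, 'z3': 62, 'tmp': 4}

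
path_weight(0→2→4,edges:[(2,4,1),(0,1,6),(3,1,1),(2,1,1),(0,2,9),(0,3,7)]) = 10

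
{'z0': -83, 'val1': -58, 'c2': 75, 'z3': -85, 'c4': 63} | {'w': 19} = {'z0': -83, 'val1': -58, 'c2': 75, 'z3': -85, 'c4': 63, 'w': 19}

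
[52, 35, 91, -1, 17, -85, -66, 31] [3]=-1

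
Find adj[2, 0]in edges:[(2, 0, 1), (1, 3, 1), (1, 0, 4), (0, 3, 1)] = 1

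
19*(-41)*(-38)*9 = 266418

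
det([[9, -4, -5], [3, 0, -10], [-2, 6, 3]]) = (1)*(9)*det([[0, -10], [6, 3]]) + (-1)*(-4)*det([[3, -10], [-2, 3]]) + (1)*(-5)*det([[3, 0], [-2, 6]])
= 540 + -44 + -90
= 406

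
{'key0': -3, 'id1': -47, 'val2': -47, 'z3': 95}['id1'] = -47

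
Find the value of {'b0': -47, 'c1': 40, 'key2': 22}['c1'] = 40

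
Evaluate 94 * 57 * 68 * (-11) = -4007784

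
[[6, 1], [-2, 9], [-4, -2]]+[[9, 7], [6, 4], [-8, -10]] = [[15, 8], [4, 13], [-12, -12]]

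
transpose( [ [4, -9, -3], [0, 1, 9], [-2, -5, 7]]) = [[4, 0, -2], [-9, 1, -5], [-3, 9, 7]]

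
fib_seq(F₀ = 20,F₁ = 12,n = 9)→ F_2 = F_1 + F_0 = 32
F_3 = F_2 + F_1 = 44
F_4 = F_3 + F_2 = 76
...
= [20, 12, 32, 44, 76, 120, 196, 316, 512]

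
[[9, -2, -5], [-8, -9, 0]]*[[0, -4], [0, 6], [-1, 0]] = C[0][0] = (9)*(0) + (-2)*(0) + (-5)*(-1) = 5
C[0][1] = (9)*(-4) + (-2)*(6) + (-5)*(0) = -48
C[1][0] = (-8)*(0) + (-9)*(0) + (0)*(-1) = 0
C[1][1] = (-8)*(-4) + (-9)*(6) + (0)*(0) = -22
= [[5, -48], [0, -22]]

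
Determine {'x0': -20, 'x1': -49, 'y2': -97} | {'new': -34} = {'x0': -20, 'x1': -49, 'y2': -97, 'new': -34}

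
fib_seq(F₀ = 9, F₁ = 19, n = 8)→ [9, 19, 28, 47, 75, 122, 197, 319]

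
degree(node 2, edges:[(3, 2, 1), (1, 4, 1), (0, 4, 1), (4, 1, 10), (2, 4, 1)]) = 2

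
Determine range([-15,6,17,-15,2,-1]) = 32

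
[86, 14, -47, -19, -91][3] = -19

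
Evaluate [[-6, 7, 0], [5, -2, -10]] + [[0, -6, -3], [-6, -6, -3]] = [[-6, 1, -3], [-1, -8, -13]]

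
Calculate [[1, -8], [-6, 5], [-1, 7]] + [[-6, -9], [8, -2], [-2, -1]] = [[-5, -17], [2, 3], [-3, 6]]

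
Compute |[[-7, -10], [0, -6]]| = 42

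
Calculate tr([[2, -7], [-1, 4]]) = diagonal: 2 + 4
= 6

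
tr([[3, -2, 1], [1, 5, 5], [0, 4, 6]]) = 14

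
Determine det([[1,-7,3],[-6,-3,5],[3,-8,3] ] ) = -29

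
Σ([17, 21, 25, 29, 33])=17 + 21 + 25 + 29 + 33
= 125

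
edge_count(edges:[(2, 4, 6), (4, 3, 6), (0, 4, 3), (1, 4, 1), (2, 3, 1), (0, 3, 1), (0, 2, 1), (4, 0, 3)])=8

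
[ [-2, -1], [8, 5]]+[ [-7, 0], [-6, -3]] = [[-9, -1], [2, 2]]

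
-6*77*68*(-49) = 1539384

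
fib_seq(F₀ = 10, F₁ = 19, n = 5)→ [10, 19, 29, 48, 77]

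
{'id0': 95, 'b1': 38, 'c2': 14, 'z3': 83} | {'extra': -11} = {'id0': 95, 'b1': 38, 'c2': 14, 'z3': 83, 'extra': -11}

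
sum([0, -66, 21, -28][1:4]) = -73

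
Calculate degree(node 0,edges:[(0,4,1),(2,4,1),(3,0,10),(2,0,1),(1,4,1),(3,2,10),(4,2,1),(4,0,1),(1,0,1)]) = incident: (0,4), (3,0), (2,0), (4,0), (1,0)
= 5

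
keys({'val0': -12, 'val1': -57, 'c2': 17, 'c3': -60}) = ['val0', 'val1', 'c2', 'c3']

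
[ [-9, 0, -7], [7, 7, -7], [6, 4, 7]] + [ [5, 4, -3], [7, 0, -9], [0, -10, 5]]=[[-4, 4, -10], [14, 7, -16], [6, -6, 12]]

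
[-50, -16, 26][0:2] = [-50, -16]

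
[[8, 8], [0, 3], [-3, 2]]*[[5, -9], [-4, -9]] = [[8, -144], [-12, -27], [-23, 9]]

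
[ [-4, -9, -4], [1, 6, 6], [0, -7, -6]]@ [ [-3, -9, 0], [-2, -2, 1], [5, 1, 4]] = [[10, 50, -25], [15, -15, 30], [-16, 8, -31]]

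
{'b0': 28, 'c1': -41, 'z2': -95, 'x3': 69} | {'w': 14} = {'b0': 28, 'c1': -41, 'z2': -95, 'x3': 69, 'w': 14}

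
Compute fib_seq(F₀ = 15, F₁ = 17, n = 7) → [15, 17, 32, 49, 81, 130, 211]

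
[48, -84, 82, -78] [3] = -78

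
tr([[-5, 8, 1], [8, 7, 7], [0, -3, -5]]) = diagonal: (-5) + 7 + (-5)
= -3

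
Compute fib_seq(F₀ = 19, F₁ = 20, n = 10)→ F_2 = F_1 + F_0 = 39
F_3 = F_2 + F_1 = 59
F_4 = F_3 + F_2 = 98
...
= [19, 20, 39, 59, 98, 157, 255, 412, 667, 1079]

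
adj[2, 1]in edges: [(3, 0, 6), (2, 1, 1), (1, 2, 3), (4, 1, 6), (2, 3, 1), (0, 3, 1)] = 1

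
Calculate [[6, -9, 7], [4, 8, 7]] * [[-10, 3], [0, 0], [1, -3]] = C[0][0] = (6)*(-10) + (-9)*(0) + (7)*(1) = -53
C[0][1] = (6)*(3) + (-9)*(0) + (7)*(-3) = -3
C[1][0] = (4)*(-10) + (8)*(0) + (7)*(1) = -33
C[1][1] = (4)*(3) + (8)*(0) + (7)*(-3) = -9
= [[-53, -3], [-33, -9]]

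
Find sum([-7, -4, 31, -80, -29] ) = (-7) + (-4) + 31 + (-80) + (-29)
= -89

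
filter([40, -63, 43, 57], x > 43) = keep x where x > 43: 40✗, -63✗, 43✗, 57✓
= [57]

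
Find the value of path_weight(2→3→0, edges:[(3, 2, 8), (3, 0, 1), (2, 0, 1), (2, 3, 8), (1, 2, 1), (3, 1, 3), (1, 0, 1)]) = 9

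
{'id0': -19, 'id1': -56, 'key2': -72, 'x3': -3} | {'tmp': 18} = {'id0': -19, 'id1': -56, 'key2': -72, 'x3': -3, 'tmp': 18}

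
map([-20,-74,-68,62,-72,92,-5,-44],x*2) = [-40, -148, -136, 124, -144, 184, -10, -88]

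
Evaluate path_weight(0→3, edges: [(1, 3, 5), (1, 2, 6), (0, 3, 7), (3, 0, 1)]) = 7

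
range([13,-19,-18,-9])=32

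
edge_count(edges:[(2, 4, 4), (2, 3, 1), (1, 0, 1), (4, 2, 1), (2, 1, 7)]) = 5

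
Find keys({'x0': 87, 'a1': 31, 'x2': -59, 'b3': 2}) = ['x0', 'a1', 'x2', 'b3']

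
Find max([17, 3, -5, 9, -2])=17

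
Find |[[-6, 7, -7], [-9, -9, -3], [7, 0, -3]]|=(1)*(-6)*det([[-9, -3], [0, -3]]) + (-1)*(7)*det([[-9, -3], [7, -3]]) + (1)*(-7)*det([[-9, -9], [7, 0]])
= -162 + -336 + -441
= -939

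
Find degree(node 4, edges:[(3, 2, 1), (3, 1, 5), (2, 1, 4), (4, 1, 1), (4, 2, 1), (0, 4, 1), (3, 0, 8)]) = 3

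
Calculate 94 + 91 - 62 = 123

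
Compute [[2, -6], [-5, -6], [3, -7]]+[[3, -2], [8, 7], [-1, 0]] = [[5, -8], [3, 1], [2, -7]]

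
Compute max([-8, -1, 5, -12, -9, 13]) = 13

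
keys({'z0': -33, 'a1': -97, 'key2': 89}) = ['z0', 'a1', 'key2']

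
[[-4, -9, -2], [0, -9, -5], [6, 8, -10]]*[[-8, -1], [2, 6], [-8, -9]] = C[0][0] = (-4)*(-8) + (-9)*(2) + (-2)*(-8) = 30
C[0][1] = (-4)*(-1) + (-9)*(6) + (-2)*(-9) = -32
C[1][0] = (0)*(-8) + (-9)*(2) + (-5)*(-8) = 22
C[1][1] = (0)*(-1) + (-9)*(6) + (-5)*(-9) = -9
C[2][0] = (6)*(-8) + (8)*(2) + (-10)*(-8) = 48
C[2][1] = (6)*(-1) + (8)*(6) + (-10)*(-9) = 132
= [[30, -32], [22, -9], [48, 132]]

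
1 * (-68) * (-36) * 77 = 188496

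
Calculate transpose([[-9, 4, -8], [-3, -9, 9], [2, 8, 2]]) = [[-9, -3, 2], [4, -9, 8], [-8, 9, 2]]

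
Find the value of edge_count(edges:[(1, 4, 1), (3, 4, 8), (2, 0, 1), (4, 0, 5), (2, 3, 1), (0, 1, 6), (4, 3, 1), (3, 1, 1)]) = 8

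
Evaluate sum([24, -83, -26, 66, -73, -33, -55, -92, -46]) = 24 + (-83) + (-26) + 66 + (-73) + (-33) + (-55) + (-92) + (-46)
= -318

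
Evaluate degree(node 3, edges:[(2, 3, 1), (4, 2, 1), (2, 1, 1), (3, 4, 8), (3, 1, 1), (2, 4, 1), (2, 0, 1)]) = incident: (2,3), (3,4), (3,1)
= 3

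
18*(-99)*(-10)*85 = 1514700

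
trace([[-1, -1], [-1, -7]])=diagonal: (-1) + (-7)
= -8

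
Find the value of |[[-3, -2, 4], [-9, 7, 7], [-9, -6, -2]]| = (1)*(-3)*det([[7, 7], [-6, -2]]) + (-1)*(-2)*det([[-9, 7], [-9, -2]]) + (1)*(4)*det([[-9, 7], [-9, -6]])
= -84 + 162 + 468
= 546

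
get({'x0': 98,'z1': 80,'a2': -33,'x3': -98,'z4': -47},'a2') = -33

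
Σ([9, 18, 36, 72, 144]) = 9 + 18 + 36 + 72 + 144
= 279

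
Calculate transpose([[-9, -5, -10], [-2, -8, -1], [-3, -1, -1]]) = [[-9, -2, -3], [-5, -8, -1], [-10, -1, -1]]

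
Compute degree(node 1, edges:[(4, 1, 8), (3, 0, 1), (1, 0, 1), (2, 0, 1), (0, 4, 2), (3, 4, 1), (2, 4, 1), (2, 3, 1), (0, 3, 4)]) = 2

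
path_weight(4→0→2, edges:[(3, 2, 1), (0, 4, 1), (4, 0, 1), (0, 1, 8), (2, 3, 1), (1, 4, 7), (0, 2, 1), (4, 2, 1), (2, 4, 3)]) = w(4→0)=1 + w(0→2)=1
= 2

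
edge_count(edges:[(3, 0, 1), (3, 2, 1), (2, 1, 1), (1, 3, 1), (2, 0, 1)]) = 5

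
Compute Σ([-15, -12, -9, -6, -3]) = -45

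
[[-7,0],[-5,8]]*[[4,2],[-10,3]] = C[0][0] = (-7)*(4) + (0)*(-10) = -28
C[0][1] = (-7)*(2) + (0)*(3) = -14
C[1][0] = (-5)*(4) + (8)*(-10) = -100
C[1][1] = (-5)*(2) + (8)*(3) = 14
= [[-28, -14], [-100, 14]]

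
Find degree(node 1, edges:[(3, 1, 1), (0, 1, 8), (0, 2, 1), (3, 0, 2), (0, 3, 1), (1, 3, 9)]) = 3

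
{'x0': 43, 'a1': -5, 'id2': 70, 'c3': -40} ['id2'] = 70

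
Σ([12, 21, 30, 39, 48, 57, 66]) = 273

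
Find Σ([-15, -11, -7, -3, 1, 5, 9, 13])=(-15) + (-11) + (-7) + (-3) + 1 + 5 + 9 + 13
= -8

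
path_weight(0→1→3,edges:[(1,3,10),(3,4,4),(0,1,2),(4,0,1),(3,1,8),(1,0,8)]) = w(0→1)=2 + w(1→3)=10
= 12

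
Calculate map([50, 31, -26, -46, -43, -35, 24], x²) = (50)²=2500, (31)²=961, (-26)²=676, (-46)²=2116, (-43)²=1849, (-35)²=1225, (24)²=576
= [2500, 961, 676, 2116, 1849, 1225, 576]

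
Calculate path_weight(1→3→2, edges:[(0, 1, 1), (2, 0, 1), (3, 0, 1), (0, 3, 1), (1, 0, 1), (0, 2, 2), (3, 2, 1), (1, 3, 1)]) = w(1→3)=1 + w(3→2)=1
= 2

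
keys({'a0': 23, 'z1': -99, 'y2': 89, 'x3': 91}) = ['a0', 'z1', 'y2', 'x3']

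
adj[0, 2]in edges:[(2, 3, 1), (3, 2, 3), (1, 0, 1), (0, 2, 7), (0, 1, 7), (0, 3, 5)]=7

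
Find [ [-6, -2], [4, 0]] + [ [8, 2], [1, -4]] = [[2, 0], [5, -4]]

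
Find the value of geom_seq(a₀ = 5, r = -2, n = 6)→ a_0 = 5*(-2)^0 = 5
a_1 = 5*(-2)^1 = -10
a_2 = 5*(-2)^2 = 20
...
= [5, -10, 20, -40, 80, -160]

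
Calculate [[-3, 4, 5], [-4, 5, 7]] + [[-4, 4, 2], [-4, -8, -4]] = [[-7, 8, 7], [-8, -3, 3]]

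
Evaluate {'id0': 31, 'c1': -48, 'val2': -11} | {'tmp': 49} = {'id0': 31, 'c1': -48, 'val2': -11, 'tmp': 49}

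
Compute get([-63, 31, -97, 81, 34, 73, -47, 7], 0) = -63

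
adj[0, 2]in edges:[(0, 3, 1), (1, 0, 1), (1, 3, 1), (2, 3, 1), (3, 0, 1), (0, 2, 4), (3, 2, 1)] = 4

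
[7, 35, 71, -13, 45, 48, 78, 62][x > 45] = keep x where x > 45: 7✗, 35✗, 71✓, -13✗, 45✗, 48✓, 78✓, 62✓
= [71, 48, 78, 62]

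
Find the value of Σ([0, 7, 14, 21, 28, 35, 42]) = 0 + 7 + 14 + 21 + 28 + 35 + 42
= 147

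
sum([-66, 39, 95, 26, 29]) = 123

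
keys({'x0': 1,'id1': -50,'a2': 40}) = ['x0', 'id1', 'a2']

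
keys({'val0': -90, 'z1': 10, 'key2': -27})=['val0', 'z1', 'key2']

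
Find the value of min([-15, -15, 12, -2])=-15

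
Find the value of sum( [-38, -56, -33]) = (-38) + (-56) + (-33)
= -127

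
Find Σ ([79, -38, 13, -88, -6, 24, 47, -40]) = -9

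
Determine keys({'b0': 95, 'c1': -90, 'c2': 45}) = ['b0', 'c1', 'c2']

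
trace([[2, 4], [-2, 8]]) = diagonal: 2 + 8
= 10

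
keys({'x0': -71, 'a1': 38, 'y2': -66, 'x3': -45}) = ['x0', 'a1', 'y2', 'x3']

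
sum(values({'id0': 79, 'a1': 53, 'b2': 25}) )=157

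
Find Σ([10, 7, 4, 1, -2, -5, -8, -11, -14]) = -18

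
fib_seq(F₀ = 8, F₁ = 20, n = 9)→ [8, 20, 28, 48, 76, 124, 200, 324, 524]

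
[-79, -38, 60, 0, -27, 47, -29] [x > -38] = [60, 0, -27, 47, -29]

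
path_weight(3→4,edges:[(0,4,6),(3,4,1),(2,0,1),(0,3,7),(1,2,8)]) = 1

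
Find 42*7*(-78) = -22932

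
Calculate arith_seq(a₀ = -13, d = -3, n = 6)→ a_0 = -13 + 0*-3 = -13
a_1 = -13 + 1*-3 = -16
a_2 = -13 + 2*-3 = -19
...
= [-13, -16, -19, -22, -25, -28]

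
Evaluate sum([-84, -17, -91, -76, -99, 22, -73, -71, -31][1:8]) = slice → [-17, -91, -76, -99, 22, -73, -71]
(-17) + (-91) + (-76) + (-99) + 22 + (-73) + (-71)
= -405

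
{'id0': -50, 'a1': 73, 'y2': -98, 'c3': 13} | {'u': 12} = {'id0': -50, 'a1': 73, 'y2': -98, 'c3': 13, 'u': 12}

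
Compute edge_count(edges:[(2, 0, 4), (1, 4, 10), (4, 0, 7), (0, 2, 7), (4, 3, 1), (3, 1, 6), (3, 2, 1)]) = 7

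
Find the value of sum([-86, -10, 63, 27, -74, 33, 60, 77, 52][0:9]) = slice → [-86, -10, 63, 27, -74, 33, 60, 77, 52]
(-86) + (-10) + 63 + 27 + (-74) + 33 + 60 + 77 + 52
= 142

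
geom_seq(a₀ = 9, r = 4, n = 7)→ [9, 36, 144, 576, 2304, 9216, 36864]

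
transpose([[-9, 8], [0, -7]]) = [[-9, 0], [8, -7]]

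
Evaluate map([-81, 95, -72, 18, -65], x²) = [6561, 9025, 5184, 324, 4225]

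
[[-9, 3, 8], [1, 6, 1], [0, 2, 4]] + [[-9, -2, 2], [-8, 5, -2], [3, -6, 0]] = [[-18, 1, 10], [-7, 11, -1], [3, -4, 4]]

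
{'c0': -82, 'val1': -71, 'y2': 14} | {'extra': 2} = {'c0': -82, 'val1': -71, 'y2': 14, 'extra': 2}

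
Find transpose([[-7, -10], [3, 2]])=[[-7, 3], [-10, 2]]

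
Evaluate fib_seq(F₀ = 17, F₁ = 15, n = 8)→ F_2 = F_1 + F_0 = 32
F_3 = F_2 + F_1 = 47
F_4 = F_3 + F_2 = 79
...
= [17, 15, 32, 47, 79, 126, 205, 331]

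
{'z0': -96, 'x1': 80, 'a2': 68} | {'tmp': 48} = {'z0': -96, 'x1': 80, 'a2': 68, 'tmp': 48}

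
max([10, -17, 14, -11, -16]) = 14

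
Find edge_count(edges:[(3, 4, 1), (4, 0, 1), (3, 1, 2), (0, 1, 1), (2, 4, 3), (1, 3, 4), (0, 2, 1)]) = 7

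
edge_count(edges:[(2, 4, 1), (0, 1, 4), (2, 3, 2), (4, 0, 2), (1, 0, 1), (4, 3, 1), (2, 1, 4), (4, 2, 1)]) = 8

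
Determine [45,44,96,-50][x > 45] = keep x where x > 45: 45✗, 44✗, 96✓, -50✗
= [96]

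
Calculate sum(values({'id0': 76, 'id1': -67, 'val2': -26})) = 76 + (-67) + (-26)
= -17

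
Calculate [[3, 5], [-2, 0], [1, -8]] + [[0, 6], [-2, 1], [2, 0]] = [[3, 11], [-4, 1], [3, -8]]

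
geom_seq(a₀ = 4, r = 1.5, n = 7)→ [4.0, 6.0, 9.0, 13.5, 20.25, 30.375, 45.5625]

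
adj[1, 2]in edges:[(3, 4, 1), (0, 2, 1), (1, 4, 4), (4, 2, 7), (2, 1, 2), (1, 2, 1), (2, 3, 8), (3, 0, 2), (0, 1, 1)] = 1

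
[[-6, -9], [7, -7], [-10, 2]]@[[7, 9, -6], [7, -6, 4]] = [[-105, 0, 0], [0, 105, -70], [-56, -102, 68]]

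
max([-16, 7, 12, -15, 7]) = 12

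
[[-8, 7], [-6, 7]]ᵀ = [[-8, -6], [7, 7]]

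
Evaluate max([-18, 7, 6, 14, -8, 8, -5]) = 14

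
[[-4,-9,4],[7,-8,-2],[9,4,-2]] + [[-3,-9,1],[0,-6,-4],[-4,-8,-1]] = [[-7, -18, 5], [7, -14, -6], [5, -4, -3]]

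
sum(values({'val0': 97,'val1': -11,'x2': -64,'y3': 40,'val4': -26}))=36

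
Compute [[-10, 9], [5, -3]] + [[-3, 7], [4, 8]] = [[-13, 16], [9, 5]]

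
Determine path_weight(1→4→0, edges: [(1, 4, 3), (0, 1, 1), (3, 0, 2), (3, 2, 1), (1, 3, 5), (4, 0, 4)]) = w(1→4)=3 + w(4→0)=4
= 7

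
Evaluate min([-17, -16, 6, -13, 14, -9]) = -17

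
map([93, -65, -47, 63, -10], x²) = [8649, 4225, 2209, 3969, 100]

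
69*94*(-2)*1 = -12972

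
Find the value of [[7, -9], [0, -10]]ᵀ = [[7, 0], [-9, -10]]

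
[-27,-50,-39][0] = -27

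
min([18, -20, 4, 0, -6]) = -20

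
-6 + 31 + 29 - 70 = -16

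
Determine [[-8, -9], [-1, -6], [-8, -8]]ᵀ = [[-8, -1, -8], [-9, -6, -8]]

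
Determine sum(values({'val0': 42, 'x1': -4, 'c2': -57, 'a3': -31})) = -50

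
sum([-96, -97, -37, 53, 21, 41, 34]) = (-96) + (-97) + (-37) + 53 + 21 + 41 + 34
= -81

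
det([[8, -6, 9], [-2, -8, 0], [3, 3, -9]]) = 846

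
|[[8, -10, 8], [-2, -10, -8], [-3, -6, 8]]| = -1568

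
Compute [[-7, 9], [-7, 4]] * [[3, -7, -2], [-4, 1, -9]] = [[-57, 58, -67], [-37, 53, -22]]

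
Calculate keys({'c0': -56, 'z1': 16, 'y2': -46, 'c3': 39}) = ['c0', 'z1', 'y2', 'c3']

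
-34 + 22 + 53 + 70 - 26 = 85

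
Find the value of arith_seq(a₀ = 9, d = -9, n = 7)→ [9, 0, -9, -18, -27, -36, -45]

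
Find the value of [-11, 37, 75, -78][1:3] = [37, 75]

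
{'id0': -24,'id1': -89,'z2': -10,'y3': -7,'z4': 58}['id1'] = -89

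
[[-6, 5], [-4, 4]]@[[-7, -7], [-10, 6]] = [[-8, 72], [-12, 52]]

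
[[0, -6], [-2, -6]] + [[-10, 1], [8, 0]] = [[-10, -5], [6, -6]]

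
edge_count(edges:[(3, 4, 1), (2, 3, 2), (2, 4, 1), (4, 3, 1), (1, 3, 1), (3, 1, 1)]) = 6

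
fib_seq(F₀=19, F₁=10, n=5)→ F_2 = F_1 + F_0 = 29
F_3 = F_2 + F_1 = 39
F_4 = F_3 + F_2 = 68
= [19, 10, 29, 39, 68]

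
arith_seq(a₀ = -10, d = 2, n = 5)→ [-10, -8, -6, -4, -2]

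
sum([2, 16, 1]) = 19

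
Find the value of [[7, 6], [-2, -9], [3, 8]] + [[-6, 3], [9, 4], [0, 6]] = [[1, 9], [7, -5], [3, 14]]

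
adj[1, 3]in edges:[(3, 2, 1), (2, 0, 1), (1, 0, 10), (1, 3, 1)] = 1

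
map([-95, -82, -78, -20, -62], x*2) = [-190, -164, -156, -40, -124]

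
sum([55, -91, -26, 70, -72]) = -64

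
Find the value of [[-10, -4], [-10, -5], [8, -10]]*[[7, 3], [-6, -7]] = C[0][0] = (-10)*(7) + (-4)*(-6) = -46
C[0][1] = (-10)*(3) + (-4)*(-7) = -2
C[1][0] = (-10)*(7) + (-5)*(-6) = -40
C[1][1] = (-10)*(3) + (-5)*(-7) = 5
C[2][0] = (8)*(7) + (-10)*(-6) = 116
C[2][1] = (8)*(3) + (-10)*(-7) = 94
= [[-46, -2], [-40, 5], [116, 94]]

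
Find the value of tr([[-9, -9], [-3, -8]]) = -17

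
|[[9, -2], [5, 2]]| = 28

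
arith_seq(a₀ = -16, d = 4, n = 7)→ a_0 = -16 + 0*4 = -16
a_1 = -16 + 1*4 = -12
a_2 = -16 + 2*4 = -8
...
= [-16, -12, -8, -4, 0, 4, 8]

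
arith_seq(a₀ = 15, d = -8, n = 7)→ a_0 = 15 + 0*-8 = 15
a_1 = 15 + 1*-8 = 7
a_2 = 15 + 2*-8 = -1
...
= [15, 7, -1, -9, -17, -25, -33]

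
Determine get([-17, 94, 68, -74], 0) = -17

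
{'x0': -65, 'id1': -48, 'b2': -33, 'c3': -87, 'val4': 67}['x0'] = -65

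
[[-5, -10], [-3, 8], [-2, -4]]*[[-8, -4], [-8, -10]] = C[0][0] = (-5)*(-8) + (-10)*(-8) = 120
C[0][1] = (-5)*(-4) + (-10)*(-10) = 120
C[1][0] = (-3)*(-8) + (8)*(-8) = -40
C[1][1] = (-3)*(-4) + (8)*(-10) = -68
C[2][0] = (-2)*(-8) + (-4)*(-8) = 48
C[2][1] = (-2)*(-4) + (-4)*(-10) = 48
= [[120, 120], [-40, -68], [48, 48]]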